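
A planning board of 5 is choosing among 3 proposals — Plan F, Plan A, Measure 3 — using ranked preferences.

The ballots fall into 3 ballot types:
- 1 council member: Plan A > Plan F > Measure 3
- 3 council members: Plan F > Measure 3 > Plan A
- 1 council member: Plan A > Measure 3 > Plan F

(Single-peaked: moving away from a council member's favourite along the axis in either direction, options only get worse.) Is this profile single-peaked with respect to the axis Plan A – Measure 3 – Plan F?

Axis positions: Plan A=1, Measure 3=2, Plan F=3.
Ballot type 1: ranking walks positions 1-3-2; Plan F is ranked above Measure 3 even though Measure 3 lies between Plan F and the peak Plan A on the axis — preferences dip and rise again. Not single-peaked.
Ballot type 2 (peak Plan F at position 3): ranking walks positions 3-2-1, expanding outward from the peak — single-peaked.
Ballot type 3 (peak Plan A at position 1): ranking walks positions 1-2-3, expanding outward from the peak — single-peaked.
Ballot type 1 violates single-peakedness, so the profile is not single-peaked on this axis.

no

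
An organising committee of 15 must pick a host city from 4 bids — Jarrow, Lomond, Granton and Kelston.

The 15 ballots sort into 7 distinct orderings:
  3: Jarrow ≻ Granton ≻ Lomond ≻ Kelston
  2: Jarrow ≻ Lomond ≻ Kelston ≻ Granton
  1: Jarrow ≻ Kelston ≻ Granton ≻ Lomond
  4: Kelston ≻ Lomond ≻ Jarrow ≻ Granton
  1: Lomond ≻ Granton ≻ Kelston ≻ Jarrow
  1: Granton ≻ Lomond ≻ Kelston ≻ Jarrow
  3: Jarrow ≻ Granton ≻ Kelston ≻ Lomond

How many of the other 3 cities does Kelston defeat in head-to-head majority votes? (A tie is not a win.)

Kelston against each rival (15 organisers):
Kelston vs Jarrow: Jarrow, 9–6.
Kelston–Lomond: Kelston 8–7.
Kelston vs Granton: 7 to 8, Granton.
Kelston beats Lomond; loses to Jarrow, Granton — 1 pairwise win.

1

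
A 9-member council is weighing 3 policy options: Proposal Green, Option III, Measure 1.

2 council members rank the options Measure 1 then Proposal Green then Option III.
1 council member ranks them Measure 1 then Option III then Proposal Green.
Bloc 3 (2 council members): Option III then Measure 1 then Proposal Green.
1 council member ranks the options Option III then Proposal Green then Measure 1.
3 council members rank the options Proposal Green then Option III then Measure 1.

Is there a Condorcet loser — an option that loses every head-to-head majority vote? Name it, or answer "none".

Pairwise majorities:
Proposal Green vs Option III: Proposal Green is ranked higher on 2+3 = 5 ballots, Option III on 4. Proposal Green wins 5–4.
Proposal Green vs Measure 1: Proposal Green is ranked higher on 1+3 = 4 ballots, Measure 1 on 5. Measure 1 wins 5–4.
Option III–Measure 1: Option III 6–3.
No option is winless: Proposal Green beats Option III; Option III beats Measure 1; Measure 1 beats Proposal Green. There is no Condorcet loser.

none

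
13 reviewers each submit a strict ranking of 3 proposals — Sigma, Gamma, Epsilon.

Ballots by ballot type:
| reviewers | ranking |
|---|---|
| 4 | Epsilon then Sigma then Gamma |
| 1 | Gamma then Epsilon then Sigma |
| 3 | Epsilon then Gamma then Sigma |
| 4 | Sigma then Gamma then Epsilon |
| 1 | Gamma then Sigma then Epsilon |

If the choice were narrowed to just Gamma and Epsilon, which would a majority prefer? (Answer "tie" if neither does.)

Epsilon

Ballots ranking Gamma above Epsilon: 1 + 4 + 1 = 6.
Ballots ranking Epsilon above Gamma: 13 − 6 = 7.
Epsilon wins the head-to-head 7–6.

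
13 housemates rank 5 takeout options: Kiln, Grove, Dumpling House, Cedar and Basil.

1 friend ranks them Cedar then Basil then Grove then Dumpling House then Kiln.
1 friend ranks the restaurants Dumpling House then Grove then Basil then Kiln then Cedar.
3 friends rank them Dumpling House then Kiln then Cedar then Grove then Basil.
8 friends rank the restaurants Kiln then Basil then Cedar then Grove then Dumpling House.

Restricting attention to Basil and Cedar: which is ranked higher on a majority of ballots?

Basil

Ballots ranking Basil above Cedar: 1 + 8 = 9.
Ballots ranking Cedar above Basil: 13 − 9 = 4.
Basil wins the head-to-head 9–4.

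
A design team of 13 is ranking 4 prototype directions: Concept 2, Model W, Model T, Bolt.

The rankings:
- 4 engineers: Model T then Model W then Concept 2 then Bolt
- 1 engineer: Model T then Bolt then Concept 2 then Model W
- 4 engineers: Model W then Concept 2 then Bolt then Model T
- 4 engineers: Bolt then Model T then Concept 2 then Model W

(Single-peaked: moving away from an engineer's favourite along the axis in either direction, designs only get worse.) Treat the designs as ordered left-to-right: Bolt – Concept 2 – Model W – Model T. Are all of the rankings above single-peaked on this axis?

Axis positions: Bolt=1, Concept 2=2, Model W=3, Model T=4.
Cluster 1 (peak Model T at position 4): ranking walks positions 4-3-2-1, expanding outward from the peak — single-peaked.
Cluster 2: ranking walks positions 4-1-2-3; Bolt is ranked above Model W even though Model W lies between Bolt and the peak Model T on the axis — preferences dip and rise again. Not single-peaked.
Cluster 3 (peak Model W at position 3): ranking walks positions 3-2-1-4, expanding outward from the peak — single-peaked.
Cluster 4: ranking walks positions 1-4-2-3; Model T is ranked above Concept 2 even though Concept 2 lies between Model T and the peak Bolt on the axis — preferences dip and rise again. Not single-peaked.
Cluster 2 violates single-peakedness, so the profile is not single-peaked on this axis.

no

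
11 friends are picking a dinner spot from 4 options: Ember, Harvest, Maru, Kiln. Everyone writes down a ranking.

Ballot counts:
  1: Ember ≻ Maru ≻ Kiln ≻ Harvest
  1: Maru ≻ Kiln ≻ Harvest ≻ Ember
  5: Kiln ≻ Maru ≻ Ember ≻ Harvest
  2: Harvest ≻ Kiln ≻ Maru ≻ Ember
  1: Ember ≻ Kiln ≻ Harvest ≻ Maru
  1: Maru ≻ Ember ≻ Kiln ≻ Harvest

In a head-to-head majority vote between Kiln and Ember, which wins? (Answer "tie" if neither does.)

Kiln

Ballots ranking Kiln above Ember: 1 + 5 + 2 = 8.
Ballots ranking Ember above Kiln: 11 − 8 = 3.
Kiln wins the head-to-head 8–3.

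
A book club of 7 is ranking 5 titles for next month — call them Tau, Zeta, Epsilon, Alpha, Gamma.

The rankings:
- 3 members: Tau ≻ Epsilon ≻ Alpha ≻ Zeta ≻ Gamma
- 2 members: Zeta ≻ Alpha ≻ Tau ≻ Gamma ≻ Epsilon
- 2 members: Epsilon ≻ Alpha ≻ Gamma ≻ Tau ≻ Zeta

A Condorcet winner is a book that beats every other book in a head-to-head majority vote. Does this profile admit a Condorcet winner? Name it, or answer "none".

Head-to-head results (7 members):
Tau vs Zeta: Tau preferred on 3+2 = 5 ballots; Tau wins 5–2.
Tau vs Epsilon: 3+2 = 5 for Tau, 2 for Epsilon — Tau by 5–2.
Tau–Alpha: Alpha 4–3.
Tau vs Gamma: 5 to 2, Tau.
Zeta–Epsilon: Epsilon 5–2.
Zeta vs Alpha: 2 to 5, Alpha.
Zeta–Gamma: Zeta 5–2.
Epsilon vs Alpha: Epsilon is ranked higher on 3+2 = 5 ballots, Alpha on 2. Epsilon wins 5–2.
Epsilon vs Gamma: Epsilon preferred on 3+2 = 5 ballots; Epsilon wins 5–2.
Alpha vs Gamma: Alpha is ranked higher on 3+2+2 = 7 ballots, Gamma on 0. Alpha wins 7–0.
Every book loses at least once (Tau loses to Alpha; Zeta loses to Tau; Epsilon loses to Tau; Alpha loses to Epsilon; Gamma loses to Tau). The majority relation contains the cycle Tau beats Epsilon beats Alpha beats Tau, so there is no Condorcet winner.

none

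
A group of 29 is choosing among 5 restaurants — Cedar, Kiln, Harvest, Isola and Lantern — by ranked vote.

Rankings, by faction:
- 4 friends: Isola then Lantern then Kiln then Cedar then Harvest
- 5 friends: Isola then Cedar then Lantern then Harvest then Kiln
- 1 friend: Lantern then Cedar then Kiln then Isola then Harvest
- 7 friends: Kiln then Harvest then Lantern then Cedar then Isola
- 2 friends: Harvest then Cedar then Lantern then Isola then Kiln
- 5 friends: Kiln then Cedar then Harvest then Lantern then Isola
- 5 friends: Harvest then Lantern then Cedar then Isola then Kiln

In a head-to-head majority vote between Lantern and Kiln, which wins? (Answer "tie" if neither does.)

Ballots ranking Lantern above Kiln: 4 + 5 + 1 + 2 + 5 = 17.
Ballots ranking Kiln above Lantern: 29 − 17 = 12.
Lantern wins the head-to-head 17–12.

Lantern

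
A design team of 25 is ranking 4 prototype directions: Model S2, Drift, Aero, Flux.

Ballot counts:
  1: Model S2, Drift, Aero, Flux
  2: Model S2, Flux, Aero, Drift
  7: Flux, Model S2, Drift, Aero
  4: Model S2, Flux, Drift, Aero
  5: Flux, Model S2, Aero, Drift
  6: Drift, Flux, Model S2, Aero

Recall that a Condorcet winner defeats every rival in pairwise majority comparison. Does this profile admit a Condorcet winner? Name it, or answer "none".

Flux

Pairwise majorities:
Model S2 vs Drift: Model S2 preferred on 1+2+7+4+5 = 19 ballots; Model S2 wins 19–6.
Model S2 vs Aero: 1+2+7+4+5+6 = 25 for Model S2, 0 for Aero — Model S2 by 25–0.
Model S2 vs Flux: 7 to 18, Flux.
Drift vs Aero: 1+7+4+6 = 18 for Drift, 7 for Aero — Drift by 18–7.
Drift vs Flux: Flux wins 18–7.
Aero vs Flux: Flux wins 24–1.
Only Flux has no losses; Flux is the Condorcet winner.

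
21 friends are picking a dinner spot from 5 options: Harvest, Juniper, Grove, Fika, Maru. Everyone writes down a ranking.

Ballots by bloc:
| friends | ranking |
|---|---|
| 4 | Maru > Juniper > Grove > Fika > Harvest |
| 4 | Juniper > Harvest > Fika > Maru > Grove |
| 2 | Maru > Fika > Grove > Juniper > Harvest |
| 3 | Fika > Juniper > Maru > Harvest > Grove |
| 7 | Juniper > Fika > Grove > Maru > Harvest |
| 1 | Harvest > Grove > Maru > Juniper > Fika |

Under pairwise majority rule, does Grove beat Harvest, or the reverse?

Grove

Ballots ranking Grove above Harvest: 4 + 2 + 7 = 13.
Ballots ranking Harvest above Grove: 21 − 13 = 8.
Grove wins the head-to-head 13–8.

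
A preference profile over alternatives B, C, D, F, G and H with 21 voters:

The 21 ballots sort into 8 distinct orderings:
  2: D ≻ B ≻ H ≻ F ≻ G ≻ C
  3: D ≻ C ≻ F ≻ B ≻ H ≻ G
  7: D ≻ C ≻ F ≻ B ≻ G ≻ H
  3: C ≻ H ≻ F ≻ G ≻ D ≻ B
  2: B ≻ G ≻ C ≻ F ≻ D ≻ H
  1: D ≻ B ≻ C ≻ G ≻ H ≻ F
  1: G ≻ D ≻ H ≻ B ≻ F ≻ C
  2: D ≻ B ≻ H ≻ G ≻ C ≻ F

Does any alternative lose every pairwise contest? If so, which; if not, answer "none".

H

Head-to-head results (21 voters):
B vs C: 2+2+1+1+2 = 8 for B, 13 for C — C by 13–8.
B vs D: D, 19–2.
B vs F: B is ranked higher on 2+2+1+1+2 = 8 ballots, F on 13. F wins 13–8.
B vs G: B is ranked higher on 2+3+7+2+1+2 = 17 ballots, G on 4. B wins 17–4.
B vs H: B, 17–4.
C vs D: C preferred on 3+2 = 5 ballots; D wins 16–5.
C vs F: 3+7+3+2+1+2 = 18 for C, 3 for F — C by 18–3.
C vs G: C is ranked higher on 3+7+3+1 = 14 ballots, G on 7. C wins 14–7.
C vs H: C is ranked higher on 3+7+3+2+1 = 16 ballots, H on 5. C wins 16–5.
D vs F: 2+3+7+1+1+2 = 16 for D, 5 for F — D by 16–5.
D vs G: D wins 15–6.
D vs H: D, 18–3.
F–G: F 15–6.
F vs H: F is ranked higher on 3+7+2 = 12 ballots, H on 9. F wins 12–9.
G vs H: G is ranked higher on 7+2+1+1 = 11 ballots, H on 10. G wins 11–10.
H is beaten in every head-to-head and is the Condorcet loser.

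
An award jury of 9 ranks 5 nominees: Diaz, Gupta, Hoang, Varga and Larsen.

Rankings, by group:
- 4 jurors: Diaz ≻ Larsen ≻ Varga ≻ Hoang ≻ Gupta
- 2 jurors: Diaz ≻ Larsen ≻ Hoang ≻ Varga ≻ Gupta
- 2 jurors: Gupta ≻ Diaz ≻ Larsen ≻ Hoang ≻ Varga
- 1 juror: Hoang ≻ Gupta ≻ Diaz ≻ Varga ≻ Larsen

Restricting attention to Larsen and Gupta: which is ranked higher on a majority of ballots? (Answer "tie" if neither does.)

Larsen

Ballots ranking Larsen above Gupta: 4 + 2 = 6.
Ballots ranking Gupta above Larsen: 9 − 6 = 3.
Larsen wins the head-to-head 6–3.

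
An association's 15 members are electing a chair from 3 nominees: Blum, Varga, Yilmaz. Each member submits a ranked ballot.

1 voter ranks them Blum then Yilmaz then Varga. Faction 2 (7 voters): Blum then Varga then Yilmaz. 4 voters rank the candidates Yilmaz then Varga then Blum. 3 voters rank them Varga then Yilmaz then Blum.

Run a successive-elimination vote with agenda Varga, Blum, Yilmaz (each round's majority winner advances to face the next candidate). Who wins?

Round 1: Varga vs Blum — 7–8, Blum advances.
Round 2: Blum vs Yilmaz — 8–7, Blum advances.
The agenda winner is Blum.

Blum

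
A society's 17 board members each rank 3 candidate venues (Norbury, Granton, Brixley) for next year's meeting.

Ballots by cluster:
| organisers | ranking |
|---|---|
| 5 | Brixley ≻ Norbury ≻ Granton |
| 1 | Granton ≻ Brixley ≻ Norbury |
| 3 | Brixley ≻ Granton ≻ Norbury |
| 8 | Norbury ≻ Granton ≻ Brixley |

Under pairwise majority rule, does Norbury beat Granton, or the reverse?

Norbury

Ballots ranking Norbury above Granton: 5 + 8 = 13.
Ballots ranking Granton above Norbury: 17 − 13 = 4.
Norbury wins the head-to-head 13–4.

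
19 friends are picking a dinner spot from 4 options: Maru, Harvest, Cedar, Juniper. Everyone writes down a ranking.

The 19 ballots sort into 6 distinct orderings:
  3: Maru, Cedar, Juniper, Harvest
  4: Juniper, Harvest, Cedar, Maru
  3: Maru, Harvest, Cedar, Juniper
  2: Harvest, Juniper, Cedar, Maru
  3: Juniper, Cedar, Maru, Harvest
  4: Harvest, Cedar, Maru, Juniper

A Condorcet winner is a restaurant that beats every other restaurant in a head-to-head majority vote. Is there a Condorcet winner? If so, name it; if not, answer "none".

none

Pairwise majorities:
Maru vs Harvest: Maru preferred on 3+3+3 = 9 ballots; Harvest wins 10–9.
Maru vs Cedar: 3+3 = 6 for Maru, 13 for Cedar — Cedar by 13–6.
Maru vs Juniper: Maru is ranked higher on 3+3+4 = 10 ballots, Juniper on 9. Maru wins 10–9.
Harvest vs Cedar: Harvest preferred on 4+3+2+4 = 13 ballots; Harvest wins 13–6.
Harvest vs Juniper: 9 to 10, Juniper.
Cedar vs Juniper: Cedar is ranked higher on 3+3+4 = 10 ballots, Juniper on 9. Cedar wins 10–9.
Every restaurant loses at least once (Maru loses to Harvest; Harvest loses to Juniper; Cedar loses to Harvest; Juniper loses to Maru). The majority relation contains the cycle Maru beats Juniper beats Harvest beats Maru, so there is no Condorcet winner.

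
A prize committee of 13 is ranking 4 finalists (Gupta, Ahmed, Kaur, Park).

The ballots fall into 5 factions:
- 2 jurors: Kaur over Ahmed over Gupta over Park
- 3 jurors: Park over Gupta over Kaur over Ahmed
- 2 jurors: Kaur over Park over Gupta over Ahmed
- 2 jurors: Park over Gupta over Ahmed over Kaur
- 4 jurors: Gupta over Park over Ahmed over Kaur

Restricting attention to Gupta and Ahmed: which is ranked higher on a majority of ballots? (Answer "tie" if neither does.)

Ballots ranking Gupta above Ahmed: 3 + 2 + 2 + 4 = 11.
Ballots ranking Ahmed above Gupta: 13 − 11 = 2.
Gupta wins the head-to-head 11–2.

Gupta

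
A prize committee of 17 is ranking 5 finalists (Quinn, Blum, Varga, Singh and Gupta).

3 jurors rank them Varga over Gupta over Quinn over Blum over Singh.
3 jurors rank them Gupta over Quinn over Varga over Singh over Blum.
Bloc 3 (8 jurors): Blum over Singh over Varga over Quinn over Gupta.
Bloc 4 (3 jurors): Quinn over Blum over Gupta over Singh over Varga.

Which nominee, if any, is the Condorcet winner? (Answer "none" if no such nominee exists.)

none

Pairwise majorities:
Quinn vs Blum: Quinn, 9–8.
Quinn–Varga: Varga 11–6.
Quinn vs Singh: Quinn, 9–8.
Quinn–Gupta: Quinn 11–6.
Blum vs Varga: Blum, 11–6.
Blum–Singh: Blum 14–3.
Blum vs Gupta: Blum, 11–6.
Varga vs Singh: Singh wins 11–6.
Varga vs Gupta: Varga wins 11–6.
Singh vs Gupta: Gupta, 9–8.
Each nominee drops at least one matchup (Quinn loses to Varga; Blum loses to Quinn; Varga loses to Blum; Singh loses to Quinn; Gupta loses to Quinn); the cycle Quinn → Blum → Varga → Quinn rules out a Condorcet winner.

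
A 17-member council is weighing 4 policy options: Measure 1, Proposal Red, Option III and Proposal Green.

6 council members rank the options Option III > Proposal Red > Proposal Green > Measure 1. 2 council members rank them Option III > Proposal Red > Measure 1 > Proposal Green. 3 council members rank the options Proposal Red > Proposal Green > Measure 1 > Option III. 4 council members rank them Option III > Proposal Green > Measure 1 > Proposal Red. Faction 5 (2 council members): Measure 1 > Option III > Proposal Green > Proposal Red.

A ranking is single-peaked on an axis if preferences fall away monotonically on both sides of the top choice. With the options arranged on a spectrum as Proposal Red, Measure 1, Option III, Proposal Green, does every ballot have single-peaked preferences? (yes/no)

no

Axis positions: Proposal Red=1, Measure 1=2, Option III=3, Proposal Green=4.
Faction 1: ranking walks positions 3-1-4-2; Proposal Red is ranked above Measure 1 even though Measure 1 lies between Proposal Red and the peak Option III on the axis — preferences dip and rise again. Not single-peaked.
Faction 2: ranking walks positions 3-1-2-4; Proposal Red is ranked above Measure 1 even though Measure 1 lies between Proposal Red and the peak Option III on the axis — preferences dip and rise again. Not single-peaked.
Faction 3: ranking walks positions 1-4-2-3; Proposal Green is ranked above Measure 1 even though Measure 1 lies between Proposal Green and the peak Proposal Red on the axis — preferences dip and rise again. Not single-peaked.
Faction 4 (peak Option III at position 3): ranking walks positions 3-4-2-1, expanding outward from the peak — single-peaked.
Faction 5 (peak Measure 1 at position 2): ranking walks positions 2-3-4-1, expanding outward from the peak — single-peaked.
Faction 1 violates single-peakedness, so the profile is not single-peaked on this axis.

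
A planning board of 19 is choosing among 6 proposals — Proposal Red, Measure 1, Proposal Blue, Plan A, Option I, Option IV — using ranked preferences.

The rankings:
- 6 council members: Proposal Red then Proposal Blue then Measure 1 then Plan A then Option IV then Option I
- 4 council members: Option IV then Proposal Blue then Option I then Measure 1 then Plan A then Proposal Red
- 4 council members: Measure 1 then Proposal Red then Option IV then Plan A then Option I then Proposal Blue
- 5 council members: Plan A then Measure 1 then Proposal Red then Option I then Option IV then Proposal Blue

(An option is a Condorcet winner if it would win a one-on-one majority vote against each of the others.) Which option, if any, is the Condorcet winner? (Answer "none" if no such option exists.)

Check each pair by majority over 19 ballots:
Proposal Red vs Measure 1: Proposal Red preferred on 6 ballots; Measure 1 wins 13–6.
Proposal Red vs Proposal Blue: Proposal Red, 15–4.
Proposal Red vs Plan A: 10 to 9, Proposal Red.
Proposal Red vs Option I: Proposal Red is ranked higher on 6+4+5 = 15 ballots, Option I on 4. Proposal Red wins 15–4.
Proposal Red vs Option IV: 15 to 4, Proposal Red.
Measure 1–Proposal Blue: Proposal Blue 10–9.
Measure 1 vs Plan A: Measure 1 preferred on 6+4+4 = 14 ballots; Measure 1 wins 14–5.
Measure 1 vs Option I: 15 to 4, Measure 1.
Measure 1 vs Option IV: Measure 1 preferred on 6+4+5 = 15 ballots; Measure 1 wins 15–4.
Proposal Blue–Plan A: Proposal Blue 10–9.
Proposal Blue vs Option I: 6+4 = 10 for Proposal Blue, 9 for Option I — Proposal Blue by 10–9.
Proposal Blue vs Option IV: 6 for Proposal Blue, 13 for Option IV — Option IV by 13–6.
Plan A vs Option I: Plan A is ranked higher on 6+4+5 = 15 ballots, Option I on 4. Plan A wins 15–4.
Plan A vs Option IV: Plan A, 11–8.
Option I vs Option IV: Option IV wins 14–5.
No option is unbeaten: Proposal Red loses to Measure 1; Measure 1 loses to Proposal Blue; Proposal Blue loses to Proposal Red; Plan A loses to Proposal Red; Option I loses to Proposal Red; Option IV loses to Proposal Red. In particular Proposal Red beats Proposal Blue beats Measure 1 beats Proposal Red is a majority cycle — no Condorcet winner exists.

none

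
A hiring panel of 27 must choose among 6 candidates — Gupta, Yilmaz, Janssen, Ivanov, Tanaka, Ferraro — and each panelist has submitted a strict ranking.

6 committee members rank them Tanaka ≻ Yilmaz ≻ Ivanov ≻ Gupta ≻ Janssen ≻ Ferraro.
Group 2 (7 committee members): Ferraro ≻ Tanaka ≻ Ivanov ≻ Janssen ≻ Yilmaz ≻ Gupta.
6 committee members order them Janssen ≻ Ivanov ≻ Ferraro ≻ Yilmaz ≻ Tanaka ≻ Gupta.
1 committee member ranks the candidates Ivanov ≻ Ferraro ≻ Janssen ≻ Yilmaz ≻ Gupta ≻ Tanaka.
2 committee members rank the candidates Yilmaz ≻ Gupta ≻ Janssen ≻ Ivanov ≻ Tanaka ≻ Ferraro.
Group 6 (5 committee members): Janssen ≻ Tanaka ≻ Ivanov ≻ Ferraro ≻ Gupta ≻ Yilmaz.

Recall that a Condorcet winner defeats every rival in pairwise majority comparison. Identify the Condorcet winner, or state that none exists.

none

Pairwise majorities:
Gupta vs Yilmaz: Yilmaz wins 22–5.
Gupta vs Janssen: Gupta preferred on 6+2 = 8 ballots; Janssen wins 19–8.
Gupta vs Ivanov: 2 for Gupta, 25 for Ivanov — Ivanov by 25–2.
Gupta vs Tanaka: 1+2 = 3 for Gupta, 24 for Tanaka — Tanaka by 24–3.
Gupta vs Ferraro: Gupta preferred on 6+2 = 8 ballots; Ferraro wins 19–8.
Yilmaz vs Janssen: Yilmaz preferred on 6+2 = 8 ballots; Janssen wins 19–8.
Yilmaz vs Ivanov: 6+2 = 8 for Yilmaz, 19 for Ivanov — Ivanov by 19–8.
Yilmaz vs Tanaka: 6+1+2 = 9 for Yilmaz, 18 for Tanaka — Tanaka by 18–9.
Yilmaz vs Ferraro: 6+2 = 8 for Yilmaz, 19 for Ferraro — Ferraro by 19–8.
Janssen vs Ivanov: Ivanov wins 14–13.
Janssen vs Tanaka: Janssen preferred on 6+1+2+5 = 14 ballots; Janssen wins 14–13.
Janssen vs Ferraro: Janssen, 19–8.
Ivanov vs Tanaka: Tanaka, 18–9.
Ivanov vs Ferraro: Ivanov preferred on 6+6+1+2+5 = 20 ballots; Ivanov wins 20–7.
Tanaka vs Ferraro: Ferraro, 14–13.
Each candidate drops at least one matchup (Gupta loses to Yilmaz; Yilmaz loses to Janssen; Janssen loses to Ivanov; Ivanov loses to Tanaka; Tanaka loses to Janssen; Ferraro loses to Janssen); the cycle Janssen → Tanaka → Ivanov → Janssen rules out a Condorcet winner.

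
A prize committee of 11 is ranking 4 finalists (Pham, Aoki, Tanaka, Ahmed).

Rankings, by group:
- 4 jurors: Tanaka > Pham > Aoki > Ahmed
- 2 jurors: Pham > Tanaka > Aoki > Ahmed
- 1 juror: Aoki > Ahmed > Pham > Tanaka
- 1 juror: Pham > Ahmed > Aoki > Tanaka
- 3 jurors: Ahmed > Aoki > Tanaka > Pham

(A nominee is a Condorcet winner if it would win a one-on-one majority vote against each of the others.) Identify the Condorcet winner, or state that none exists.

Tanaka

Check each pair by majority over 11 ballots:
Pham vs Aoki: Pham preferred on 4+2+1 = 7 ballots; Pham wins 7–4.
Pham vs Tanaka: Tanaka, 7–4.
Pham vs Ahmed: Pham is ranked higher on 4+2+1 = 7 ballots, Ahmed on 4. Pham wins 7–4.
Aoki vs Tanaka: Tanaka, 6–5.
Aoki vs Ahmed: Aoki, 7–4.
Tanaka vs Ahmed: 6 to 5, Tanaka.
Tanaka wins every pairwise contest, so Tanaka is the Condorcet winner.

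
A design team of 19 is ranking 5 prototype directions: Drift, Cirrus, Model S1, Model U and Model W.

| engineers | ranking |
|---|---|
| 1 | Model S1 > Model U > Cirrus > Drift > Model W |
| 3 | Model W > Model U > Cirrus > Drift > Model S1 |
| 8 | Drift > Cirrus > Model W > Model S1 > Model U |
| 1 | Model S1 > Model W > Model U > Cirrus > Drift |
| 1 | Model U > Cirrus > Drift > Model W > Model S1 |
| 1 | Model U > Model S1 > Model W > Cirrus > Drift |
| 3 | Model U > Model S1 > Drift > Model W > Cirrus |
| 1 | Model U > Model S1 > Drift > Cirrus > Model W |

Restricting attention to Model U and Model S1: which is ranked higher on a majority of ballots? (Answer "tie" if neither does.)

Ballots ranking Model U above Model S1: 3 + 1 + 1 + 3 + 1 = 9.
Ballots ranking Model S1 above Model U: 19 − 9 = 10.
Model S1 wins the head-to-head 10–9.

Model S1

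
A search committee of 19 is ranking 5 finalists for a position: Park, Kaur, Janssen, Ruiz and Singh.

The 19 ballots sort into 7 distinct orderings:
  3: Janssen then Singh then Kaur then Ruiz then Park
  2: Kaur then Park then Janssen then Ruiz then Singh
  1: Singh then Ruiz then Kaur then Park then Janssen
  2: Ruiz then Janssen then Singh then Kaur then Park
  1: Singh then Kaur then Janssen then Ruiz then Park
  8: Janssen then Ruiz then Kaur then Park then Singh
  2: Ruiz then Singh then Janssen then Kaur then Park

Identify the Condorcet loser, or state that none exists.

Pairwise majorities:
Park vs Kaur: Park preferred on 0 ballots; Kaur wins 19–0.
Park vs Janssen: Janssen, 16–3.
Park vs Ruiz: Ruiz, 17–2.
Park vs Singh: Park is ranked higher on 2+8 = 10 ballots, Singh on 9. Park wins 10–9.
Kaur vs Janssen: Kaur preferred on 2+1+1 = 4 ballots; Janssen wins 15–4.
Kaur vs Ruiz: Ruiz, 13–6.
Kaur vs Singh: 10 to 9, Kaur.
Janssen vs Ruiz: Janssen, 14–5.
Janssen vs Singh: 3+2+2+8 = 15 for Janssen, 4 for Singh — Janssen by 15–4.
Ruiz vs Singh: Ruiz, 14–5.
Singh loses to every other candidate — it is the Condorcet loser.

Singh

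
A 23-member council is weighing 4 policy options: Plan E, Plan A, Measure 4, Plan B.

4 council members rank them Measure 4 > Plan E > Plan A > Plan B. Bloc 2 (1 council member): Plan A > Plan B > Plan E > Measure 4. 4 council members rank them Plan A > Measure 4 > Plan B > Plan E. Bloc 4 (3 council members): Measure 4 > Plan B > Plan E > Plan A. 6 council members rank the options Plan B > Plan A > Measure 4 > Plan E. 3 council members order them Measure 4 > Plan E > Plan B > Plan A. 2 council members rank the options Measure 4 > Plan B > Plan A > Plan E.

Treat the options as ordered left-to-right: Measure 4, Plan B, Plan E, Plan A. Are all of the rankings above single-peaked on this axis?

Axis positions: Measure 4=1, Plan B=2, Plan E=3, Plan A=4.
Bloc 1: ranking walks positions 1-3-4-2; Plan E is ranked above Plan B even though Plan B lies between Plan E and the peak Measure 4 on the axis — preferences dip and rise again. Not single-peaked.
Bloc 2: ranking walks positions 4-2-3-1; Plan B is ranked above Plan E even though Plan E lies between Plan B and the peak Plan A on the axis — preferences dip and rise again. Not single-peaked.
Bloc 3: ranking walks positions 4-1-2-3; Measure 4 is ranked above Plan E even though Plan E lies between Measure 4 and the peak Plan A on the axis — preferences dip and rise again. Not single-peaked.
Bloc 4 (peak Measure 4 at position 1): ranking walks positions 1-2-3-4, expanding outward from the peak — single-peaked.
Bloc 5: ranking walks positions 2-4-1-3; Plan A is ranked above Plan E even though Plan E lies between Plan A and the peak Plan B on the axis — preferences dip and rise again. Not single-peaked.
Bloc 6: ranking walks positions 1-3-2-4; Plan E is ranked above Plan B even though Plan B lies between Plan E and the peak Measure 4 on the axis — preferences dip and rise again. Not single-peaked.
Bloc 7: ranking walks positions 1-2-4-3; Plan A is ranked above Plan E even though Plan E lies between Plan A and the peak Measure 4 on the axis — preferences dip and rise again. Not single-peaked.
Bloc 1 violates single-peakedness, so the profile is not single-peaked on this axis.

no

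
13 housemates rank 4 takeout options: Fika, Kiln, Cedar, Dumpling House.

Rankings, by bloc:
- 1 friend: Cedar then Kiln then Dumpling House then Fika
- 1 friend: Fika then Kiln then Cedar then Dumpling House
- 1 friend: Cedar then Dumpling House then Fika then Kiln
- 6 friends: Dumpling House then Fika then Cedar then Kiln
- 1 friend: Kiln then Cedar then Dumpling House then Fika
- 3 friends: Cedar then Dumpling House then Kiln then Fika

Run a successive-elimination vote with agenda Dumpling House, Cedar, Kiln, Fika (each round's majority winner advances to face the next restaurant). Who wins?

Round 1: Dumpling House vs Cedar — 6–7, Cedar advances.
Round 2: Cedar vs Kiln — 11–2, Cedar advances.
Round 3: Cedar vs Fika — 6–7, Fika advances.
Fika survives the agenda.

Fika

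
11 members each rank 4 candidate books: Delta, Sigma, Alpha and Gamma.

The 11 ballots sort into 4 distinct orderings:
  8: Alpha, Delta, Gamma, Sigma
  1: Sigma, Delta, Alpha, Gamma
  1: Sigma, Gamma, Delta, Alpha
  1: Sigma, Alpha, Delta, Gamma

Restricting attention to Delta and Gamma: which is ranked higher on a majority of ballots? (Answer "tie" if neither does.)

Ballots ranking Delta above Gamma: 8 + 1 + 1 = 10.
Ballots ranking Gamma above Delta: 11 − 10 = 1.
Delta wins the head-to-head 10–1.

Delta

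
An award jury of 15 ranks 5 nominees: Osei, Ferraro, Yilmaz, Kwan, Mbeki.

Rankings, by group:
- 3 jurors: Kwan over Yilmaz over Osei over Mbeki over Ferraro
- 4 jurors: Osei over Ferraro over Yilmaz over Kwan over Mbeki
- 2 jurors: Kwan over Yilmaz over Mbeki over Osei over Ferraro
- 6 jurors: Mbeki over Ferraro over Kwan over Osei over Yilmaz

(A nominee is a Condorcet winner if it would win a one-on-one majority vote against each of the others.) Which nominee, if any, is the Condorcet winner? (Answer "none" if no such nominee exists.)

Head-to-head results (15 jurors):
Osei vs Ferraro: 3+4+2 = 9 for Osei, 6 for Ferraro — Osei by 9–6.
Osei vs Yilmaz: Osei preferred on 4+6 = 10 ballots; Osei wins 10–5.
Osei vs Kwan: Osei is ranked higher on 4 ballots, Kwan on 11. Kwan wins 11–4.
Osei vs Mbeki: 3+4 = 7 for Osei, 8 for Mbeki — Mbeki by 8–7.
Ferraro vs Yilmaz: 4+6 = 10 for Ferraro, 5 for Yilmaz — Ferraro by 10–5.
Ferraro vs Kwan: 4+6 = 10 for Ferraro, 5 for Kwan — Ferraro by 10–5.
Ferraro vs Mbeki: 4 to 11, Mbeki.
Yilmaz vs Kwan: Yilmaz is ranked higher on 4 ballots, Kwan on 11. Kwan wins 11–4.
Yilmaz vs Mbeki: 9 to 6, Yilmaz.
Kwan vs Mbeki: Kwan preferred on 3+4+2 = 9 ballots; Kwan wins 9–6.
No nominee is unbeaten: Osei loses to Kwan; Ferraro loses to Osei; Yilmaz loses to Osei; Kwan loses to Ferraro; Mbeki loses to Yilmaz. In particular Osei beats Ferraro beats Kwan beats Osei is a majority cycle — no Condorcet winner exists.

none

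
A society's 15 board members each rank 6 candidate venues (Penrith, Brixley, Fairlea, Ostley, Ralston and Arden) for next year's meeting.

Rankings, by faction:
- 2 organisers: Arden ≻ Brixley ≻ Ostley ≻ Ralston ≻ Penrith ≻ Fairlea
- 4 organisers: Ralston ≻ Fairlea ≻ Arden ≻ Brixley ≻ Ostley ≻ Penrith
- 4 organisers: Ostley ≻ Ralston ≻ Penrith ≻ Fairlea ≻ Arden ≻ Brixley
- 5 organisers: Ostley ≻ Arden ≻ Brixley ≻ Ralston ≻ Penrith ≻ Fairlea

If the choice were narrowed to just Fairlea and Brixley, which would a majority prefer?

Ballots ranking Fairlea above Brixley: 4 + 4 = 8.
Ballots ranking Brixley above Fairlea: 15 − 8 = 7.
Fairlea wins the head-to-head 8–7.

Fairlea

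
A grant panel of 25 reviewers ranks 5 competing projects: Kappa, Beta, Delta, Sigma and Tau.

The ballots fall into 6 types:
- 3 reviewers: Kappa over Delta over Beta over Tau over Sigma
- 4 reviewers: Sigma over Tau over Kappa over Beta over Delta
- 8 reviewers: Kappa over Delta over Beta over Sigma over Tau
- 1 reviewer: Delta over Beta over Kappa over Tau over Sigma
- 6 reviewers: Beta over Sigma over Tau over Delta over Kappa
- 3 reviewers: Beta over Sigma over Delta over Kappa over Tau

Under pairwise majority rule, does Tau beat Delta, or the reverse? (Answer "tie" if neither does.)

Ballots ranking Tau above Delta: 4 + 6 = 10.
Ballots ranking Delta above Tau: 25 − 10 = 15.
Delta wins the head-to-head 15–10.

Delta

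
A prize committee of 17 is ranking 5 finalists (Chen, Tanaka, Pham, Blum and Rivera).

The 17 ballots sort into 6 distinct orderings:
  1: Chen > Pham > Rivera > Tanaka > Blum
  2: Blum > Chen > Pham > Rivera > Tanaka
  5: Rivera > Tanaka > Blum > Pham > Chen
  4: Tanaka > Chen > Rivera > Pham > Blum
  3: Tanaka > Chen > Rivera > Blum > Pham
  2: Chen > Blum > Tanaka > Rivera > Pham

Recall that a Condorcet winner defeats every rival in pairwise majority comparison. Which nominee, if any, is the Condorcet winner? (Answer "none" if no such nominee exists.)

Check each pair by majority over 17 ballots:
Chen vs Tanaka: 5 to 12, Tanaka.
Chen vs Pham: Chen is ranked higher on 1+2+4+3+2 = 12 ballots, Pham on 5. Chen wins 12–5.
Chen vs Blum: Chen is ranked higher on 1+4+3+2 = 10 ballots, Blum on 7. Chen wins 10–7.
Chen vs Rivera: 12 to 5, Chen.
Tanaka vs Pham: 5+4+3+2 = 14 for Tanaka, 3 for Pham — Tanaka by 14–3.
Tanaka vs Blum: Tanaka preferred on 1+5+4+3 = 13 ballots; Tanaka wins 13–4.
Tanaka vs Rivera: 4+3+2 = 9 for Tanaka, 8 for Rivera — Tanaka by 9–8.
Pham vs Blum: 1+4 = 5 for Pham, 12 for Blum — Blum by 12–5.
Pham vs Rivera: Pham preferred on 1+2 = 3 ballots; Rivera wins 14–3.
Blum vs Rivera: Blum is ranked higher on 2+2 = 4 ballots, Rivera on 13. Rivera wins 13–4.
Tanaka wins every pairwise contest, so Tanaka is the Condorcet winner.

Tanaka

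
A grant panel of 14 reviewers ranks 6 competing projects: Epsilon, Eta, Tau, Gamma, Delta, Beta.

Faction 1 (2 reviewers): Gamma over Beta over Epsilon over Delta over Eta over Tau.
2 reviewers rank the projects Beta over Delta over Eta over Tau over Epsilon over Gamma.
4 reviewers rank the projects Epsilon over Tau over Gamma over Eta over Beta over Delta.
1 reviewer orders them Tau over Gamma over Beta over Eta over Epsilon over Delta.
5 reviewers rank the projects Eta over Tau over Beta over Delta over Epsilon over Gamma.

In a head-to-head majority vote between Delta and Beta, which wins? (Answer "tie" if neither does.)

Beta

No ballot ranks Delta above Beta: 0.
Ballots ranking Beta above Delta: 14 − 0 = 14.
Beta wins the head-to-head 14–0.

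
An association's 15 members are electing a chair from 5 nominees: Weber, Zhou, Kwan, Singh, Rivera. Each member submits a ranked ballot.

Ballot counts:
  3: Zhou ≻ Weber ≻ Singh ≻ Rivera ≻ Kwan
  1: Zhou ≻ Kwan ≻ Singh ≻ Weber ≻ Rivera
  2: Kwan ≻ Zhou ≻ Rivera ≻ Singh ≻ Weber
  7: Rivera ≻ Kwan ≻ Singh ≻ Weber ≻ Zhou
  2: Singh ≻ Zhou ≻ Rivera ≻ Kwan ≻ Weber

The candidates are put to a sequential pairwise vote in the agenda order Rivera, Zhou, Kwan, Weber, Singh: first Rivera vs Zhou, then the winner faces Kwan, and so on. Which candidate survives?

Round 1: Rivera vs Zhou — 7–8, Zhou advances.
Round 2: Zhou vs Kwan — 6–9, Kwan advances.
Round 3: Kwan vs Weber — 12–3, Kwan advances.
Round 4: Kwan vs Singh — 10–5, Kwan advances.
The agenda winner is Kwan.

Kwan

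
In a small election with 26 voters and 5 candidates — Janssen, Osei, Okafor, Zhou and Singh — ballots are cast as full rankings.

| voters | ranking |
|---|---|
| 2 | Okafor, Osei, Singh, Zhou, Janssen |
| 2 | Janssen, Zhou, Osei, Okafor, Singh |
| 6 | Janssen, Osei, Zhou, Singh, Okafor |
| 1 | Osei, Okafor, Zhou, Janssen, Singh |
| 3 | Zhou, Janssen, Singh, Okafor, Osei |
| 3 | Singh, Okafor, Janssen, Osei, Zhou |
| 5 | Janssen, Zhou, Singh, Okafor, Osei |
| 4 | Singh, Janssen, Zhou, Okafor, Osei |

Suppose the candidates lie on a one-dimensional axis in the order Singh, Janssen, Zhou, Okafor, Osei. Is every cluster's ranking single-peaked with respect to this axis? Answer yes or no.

Axis positions: Singh=1, Janssen=2, Zhou=3, Okafor=4, Osei=5.
Cluster 1: ranking walks positions 4-5-1-3-2; Singh is ranked above Zhou even though Zhou lies between Singh and the peak Okafor on the axis — preferences dip and rise again. Not single-peaked.
Cluster 2: ranking walks positions 2-3-5-4-1; Osei is ranked above Okafor even though Okafor lies between Osei and the peak Janssen on the axis — preferences dip and rise again. Not single-peaked.
Cluster 3: ranking walks positions 2-5-3-1-4; Osei is ranked above Zhou even though Zhou lies between Osei and the peak Janssen on the axis — preferences dip and rise again. Not single-peaked.
Cluster 4 (peak Osei at position 5): ranking walks positions 5-4-3-2-1, expanding outward from the peak — single-peaked.
Cluster 5 (peak Zhou at position 3): ranking walks positions 3-2-1-4-5, expanding outward from the peak — single-peaked.
Cluster 6: ranking walks positions 1-4-2-5-3; Okafor is ranked above Janssen even though Janssen lies between Okafor and the peak Singh on the axis — preferences dip and rise again. Not single-peaked.
Cluster 7 (peak Janssen at position 2): ranking walks positions 2-3-1-4-5, expanding outward from the peak — single-peaked.
Cluster 8 (peak Singh at position 1): ranking walks positions 1-2-3-4-5, expanding outward from the peak — single-peaked.
Cluster 1 violates single-peakedness, so the profile is not single-peaked on this axis.

no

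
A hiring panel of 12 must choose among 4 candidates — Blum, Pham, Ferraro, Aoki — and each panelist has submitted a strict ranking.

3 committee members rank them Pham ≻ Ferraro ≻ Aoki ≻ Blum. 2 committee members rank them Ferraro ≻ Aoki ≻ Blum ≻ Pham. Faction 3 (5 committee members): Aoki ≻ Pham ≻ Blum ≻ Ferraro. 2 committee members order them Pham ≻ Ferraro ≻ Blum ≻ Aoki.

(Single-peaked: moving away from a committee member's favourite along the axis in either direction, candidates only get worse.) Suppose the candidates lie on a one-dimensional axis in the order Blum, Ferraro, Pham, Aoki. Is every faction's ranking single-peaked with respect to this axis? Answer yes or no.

Axis positions: Blum=1, Ferraro=2, Pham=3, Aoki=4.
Faction 1 (peak Pham at position 3): ranking walks positions 3-2-4-1, expanding outward from the peak — single-peaked.
Faction 2: ranking walks positions 2-4-1-3; Aoki is ranked above Pham even though Pham lies between Aoki and the peak Ferraro on the axis — preferences dip and rise again. Not single-peaked.
Faction 3: ranking walks positions 4-3-1-2; Blum is ranked above Ferraro even though Ferraro lies between Blum and the peak Aoki on the axis — preferences dip and rise again. Not single-peaked.
Faction 4 (peak Pham at position 3): ranking walks positions 3-2-1-4, expanding outward from the peak — single-peaked.
Faction 2 violates single-peakedness, so the profile is not single-peaked on this axis.

no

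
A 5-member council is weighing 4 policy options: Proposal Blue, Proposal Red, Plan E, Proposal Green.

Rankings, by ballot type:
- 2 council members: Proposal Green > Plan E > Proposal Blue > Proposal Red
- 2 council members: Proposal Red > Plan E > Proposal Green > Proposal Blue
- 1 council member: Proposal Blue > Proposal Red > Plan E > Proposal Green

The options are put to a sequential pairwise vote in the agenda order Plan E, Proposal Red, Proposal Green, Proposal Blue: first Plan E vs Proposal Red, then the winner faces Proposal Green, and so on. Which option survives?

Round 1: Plan E vs Proposal Red — 2–3, Proposal Red advances.
Round 2: Proposal Red vs Proposal Green — 3–2, Proposal Red advances.
Round 3: Proposal Red vs Proposal Blue — 2–3, Proposal Blue advances.
Proposal Blue survives the agenda.

Proposal Blue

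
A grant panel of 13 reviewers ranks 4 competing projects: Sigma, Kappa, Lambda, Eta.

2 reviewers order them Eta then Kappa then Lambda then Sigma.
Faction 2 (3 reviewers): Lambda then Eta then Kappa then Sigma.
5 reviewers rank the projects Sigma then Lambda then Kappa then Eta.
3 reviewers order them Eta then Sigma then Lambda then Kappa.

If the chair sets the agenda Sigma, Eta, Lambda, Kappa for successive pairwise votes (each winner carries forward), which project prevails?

Lambda

Round 1: Sigma vs Eta — 5–8, Eta advances.
Round 2: Eta vs Lambda — 5–8, Lambda advances.
Round 3: Lambda vs Kappa — 11–2, Lambda advances.
Lambda survives the agenda.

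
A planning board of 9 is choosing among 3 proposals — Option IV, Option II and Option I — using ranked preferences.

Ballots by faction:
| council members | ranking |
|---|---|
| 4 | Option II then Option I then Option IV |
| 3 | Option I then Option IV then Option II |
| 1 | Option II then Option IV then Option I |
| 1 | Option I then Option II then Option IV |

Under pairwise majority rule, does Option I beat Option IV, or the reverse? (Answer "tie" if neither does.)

Option I

Ballots ranking Option I above Option IV: 4 + 3 + 1 = 8.
Ballots ranking Option IV above Option I: 9 − 8 = 1.
Option I wins the head-to-head 8–1.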